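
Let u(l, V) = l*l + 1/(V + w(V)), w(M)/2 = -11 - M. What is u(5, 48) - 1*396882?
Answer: -27779991/70 ≈ -3.9686e+5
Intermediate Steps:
w(M) = -22 - 2*M (w(M) = 2*(-11 - M) = -22 - 2*M)
u(l, V) = l² + 1/(-22 - V) (u(l, V) = l*l + 1/(V + (-22 - 2*V)) = l² + 1/(-22 - V))
u(5, 48) - 1*396882 = (-1 + 22*5² + 48*5²)/(22 + 48) - 1*396882 = (-1 + 22*25 + 48*25)/70 - 396882 = (-1 + 550 + 1200)/70 - 396882 = (1/70)*1749 - 396882 = 1749/70 - 396882 = -27779991/70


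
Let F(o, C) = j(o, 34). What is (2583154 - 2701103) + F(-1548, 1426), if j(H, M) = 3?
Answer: -117946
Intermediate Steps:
F(o, C) = 3
(2583154 - 2701103) + F(-1548, 1426) = (2583154 - 2701103) + 3 = -117949 + 3 = -117946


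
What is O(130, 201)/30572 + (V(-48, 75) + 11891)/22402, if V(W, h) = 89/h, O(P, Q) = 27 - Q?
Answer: 6743812177/12841386450 ≈ 0.52516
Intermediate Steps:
O(130, 201)/30572 + (V(-48, 75) + 11891)/22402 = (27 - 1*201)/30572 + (89/75 + 11891)/22402 = (27 - 201)*(1/30572) + (89*(1/75) + 11891)*(1/22402) = -174*1/30572 + (89/75 + 11891)*(1/22402) = -87/15286 + (891914/75)*(1/22402) = -87/15286 + 445957/840075 = 6743812177/12841386450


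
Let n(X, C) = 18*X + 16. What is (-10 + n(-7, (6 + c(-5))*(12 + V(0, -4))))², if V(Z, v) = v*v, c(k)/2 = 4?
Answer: 14400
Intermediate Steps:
c(k) = 8 (c(k) = 2*4 = 8)
V(Z, v) = v²
n(X, C) = 16 + 18*X
(-10 + n(-7, (6 + c(-5))*(12 + V(0, -4))))² = (-10 + (16 + 18*(-7)))² = (-10 + (16 - 126))² = (-10 - 110)² = (-120)² = 14400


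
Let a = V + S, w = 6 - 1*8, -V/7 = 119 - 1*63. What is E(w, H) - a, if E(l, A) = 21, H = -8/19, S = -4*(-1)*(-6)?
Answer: 437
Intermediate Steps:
S = -24 (S = 4*(-6) = -24)
V = -392 (V = -7*(119 - 1*63) = -7*(119 - 63) = -7*56 = -392)
H = -8/19 (H = -8*1/19 = -8/19 ≈ -0.42105)
w = -2 (w = 6 - 8 = -2)
a = -416 (a = -392 - 24 = -416)
E(w, H) - a = 21 - 1*(-416) = 21 + 416 = 437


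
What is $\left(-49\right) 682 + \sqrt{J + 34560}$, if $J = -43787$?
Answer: $-33418 + i \sqrt{9227} \approx -33418.0 + 96.057 i$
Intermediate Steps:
$\left(-49\right) 682 + \sqrt{J + 34560} = \left(-49\right) 682 + \sqrt{-43787 + 34560} = -33418 + \sqrt{-9227} = -33418 + i \sqrt{9227}$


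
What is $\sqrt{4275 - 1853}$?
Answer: $\sqrt{2422} \approx 49.214$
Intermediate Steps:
$\sqrt{4275 - 1853} = \sqrt{2422}$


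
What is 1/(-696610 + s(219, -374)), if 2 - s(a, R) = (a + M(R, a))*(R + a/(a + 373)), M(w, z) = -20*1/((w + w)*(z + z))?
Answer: -48488352/29809814138825 ≈ -1.6266e-6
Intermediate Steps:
M(w, z) = -5/(w*z) (M(w, z) = -20*1/(4*w*z) = -5/(w*z))
s(a, R) = 2 - (R + a/(373 + a))*(a - 5/(R*a)) (s(a, R) = 2 - (a - 5/(R*a))*(R + a/(a + 373)) = 2 - (a - 5/(R*a))*(R + a/(373 + a)) = 2 - (R + a/(373 + a))*(a - 5/(R*a)))
1/(-696610 + s(219, -374)) = 1/(-696610 + (5*219 + 1865*(-374) - 1*(-374)*219*(-751 + 219**2 - 2*219 - 374*219**2 + 373*(-374)*219))/(-374*219*(373 + 219))) = 1/(-696610 - 1/374*1/219*(1095 - 697510 - 1*(-374)*219*(-751 + 47961 - 438 - 374*47961 - 30550938))/592) = 1/(-696610 - 1/374*1/219*1/592*(1095 - 697510 - 1*(-374)*219*(-751 + 47961 - 438 - 17937414 - 30550938))) = 1/(-696610 - 1/374*1/219*1/592*(1095 - 697510 - 1*(-374)*219*(-48441580))) = 1/(-696610 - 1/374*1/219*1/592*(1095 - 697510 - 3967656051480)) = 1/(-696610 - 1/374*1/219*1/592*(-3967656747895)) = 1/(-696610 + 3967656747895/48488352) = 1/(-29809814138825/48488352) = -48488352/29809814138825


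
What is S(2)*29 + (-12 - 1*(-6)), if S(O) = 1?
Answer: 23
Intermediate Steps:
S(2)*29 + (-12 - 1*(-6)) = 1*29 + (-12 - 1*(-6)) = 29 + (-12 + 6) = 29 - 6 = 23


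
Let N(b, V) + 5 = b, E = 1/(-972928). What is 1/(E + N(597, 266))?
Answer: 972928/575973375 ≈ 0.0016892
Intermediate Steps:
E = -1/972928 ≈ -1.0278e-6
N(b, V) = -5 + b
1/(E + N(597, 266)) = 1/(-1/972928 + (-5 + 597)) = 1/(-1/972928 + 592) = 1/(575973375/972928) = 972928/575973375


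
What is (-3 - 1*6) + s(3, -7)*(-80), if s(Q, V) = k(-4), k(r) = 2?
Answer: -169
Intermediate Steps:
s(Q, V) = 2
(-3 - 1*6) + s(3, -7)*(-80) = (-3 - 1*6) + 2*(-80) = (-3 - 6) - 160 = -9 - 160 = -169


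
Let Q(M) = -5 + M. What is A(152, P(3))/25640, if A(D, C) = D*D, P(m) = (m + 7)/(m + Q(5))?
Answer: 2888/3205 ≈ 0.90109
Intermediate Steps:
P(m) = (7 + m)/m (P(m) = (m + 7)/(m + (-5 + 5)) = (7 + m)/(m + 0) = (7 + m)/m)
A(D, C) = D²
A(152, P(3))/25640 = 152²/25640 = 23104*(1/25640) = 2888/3205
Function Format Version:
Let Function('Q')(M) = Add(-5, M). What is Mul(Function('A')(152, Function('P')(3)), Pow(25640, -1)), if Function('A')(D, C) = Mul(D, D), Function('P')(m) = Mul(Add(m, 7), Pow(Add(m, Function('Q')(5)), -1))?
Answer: Rational(2888, 3205) ≈ 0.90109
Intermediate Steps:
Function('P')(m) = Mul(Pow(m, -1), Add(7, m)) (Function('P')(m) = Mul(Add(m, 7), Pow(Add(m, Add(-5, 5)), -1)) = Mul(Add(7, m), Pow(Add(m, 0), -1)) = Mul(Add(7, m), Pow(m, -1)) = Mul(Pow(m, -1), Add(7, m)))
Function('A')(D, C) = Pow(D, 2)
Mul(Function('A')(152, Function('P')(3)), Pow(25640, -1)) = Mul(Pow(152, 2), Pow(25640, -1)) = Mul(23104, Rational(1, 25640)) = Rational(2888, 3205)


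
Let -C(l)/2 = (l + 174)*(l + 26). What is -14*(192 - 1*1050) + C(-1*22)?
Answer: 10796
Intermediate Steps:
C(l) = -2*(26 + l)*(174 + l) (C(l) = -2*(l + 174)*(l + 26) = -2*(174 + l)*(26 + l) = -2*(26 + l)*(174 + l))
-14*(192 - 1*1050) + C(-1*22) = -14*(192 - 1*1050) + (-9048 - (-400)*22 - 2*(-1*22)²) = -14*(192 - 1050) + (-9048 - 400*(-22) - 2*(-22)²) = -14*(-858) + (-9048 + 8800 - 2*484) = 12012 + (-9048 + 8800 - 968) = 12012 - 1216 = 10796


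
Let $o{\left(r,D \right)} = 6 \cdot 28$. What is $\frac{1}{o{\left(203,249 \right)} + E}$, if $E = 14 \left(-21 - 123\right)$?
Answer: $- \frac{1}{1848} \approx -0.00054113$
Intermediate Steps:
$E = -2016$ ($E = 14 \left(-144\right) = -2016$)
$o{\left(r,D \right)} = 168$
$\frac{1}{o{\left(203,249 \right)} + E} = \frac{1}{168 - 2016} = \frac{1}{-1848} = - \frac{1}{1848}$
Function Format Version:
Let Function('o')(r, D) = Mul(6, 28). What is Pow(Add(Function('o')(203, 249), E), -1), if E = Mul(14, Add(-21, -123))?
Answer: Rational(-1, 1848) ≈ -0.00054113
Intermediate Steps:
E = -2016 (E = Mul(14, -144) = -2016)
Function('o')(r, D) = 168
Pow(Add(Function('o')(203, 249), E), -1) = Pow(Add(168, -2016), -1) = Pow(-1848, -1) = Rational(-1, 1848)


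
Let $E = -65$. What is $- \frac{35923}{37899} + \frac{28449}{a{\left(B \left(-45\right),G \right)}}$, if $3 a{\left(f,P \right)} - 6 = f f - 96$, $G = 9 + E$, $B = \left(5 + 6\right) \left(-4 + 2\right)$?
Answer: $- \frac{3552259253}{4126822110} \approx -0.86077$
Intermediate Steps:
$B = -22$ ($B = 11 \left(-2\right) = -22$)
$G = -56$ ($G = 9 - 65 = -56$)
$a{\left(f,P \right)} = -30 + \frac{f^{2}}{3}$ ($a{\left(f,P \right)} = 2 + \frac{f f - 96}{3} = 2 + \frac{f^{2} - 96}{3} = 2 + \frac{-96 + f^{2}}{3} = 2 + \left(-32 + \frac{f^{2}}{3}\right) = -30 + \frac{f^{2}}{3}$)
$- \frac{35923}{37899} + \frac{28449}{a{\left(B \left(-45\right),G \right)}} = - \frac{35923}{37899} + \frac{28449}{-30 + \frac{\left(\left(-22\right) \left(-45\right)\right)^{2}}{3}} = \left(-35923\right) \frac{1}{37899} + \frac{28449}{-30 + \frac{990^{2}}{3}} = - \frac{35923}{37899} + \frac{28449}{-30 + \frac{1}{3} \cdot 980100} = - \frac{35923}{37899} + \frac{28449}{-30 + 326700} = - \frac{35923}{37899} + \frac{28449}{326670} = - \frac{35923}{37899} + 28449 \cdot \frac{1}{326670} = - \frac{35923}{37899} + \frac{9483}{108890} = - \frac{3552259253}{4126822110}$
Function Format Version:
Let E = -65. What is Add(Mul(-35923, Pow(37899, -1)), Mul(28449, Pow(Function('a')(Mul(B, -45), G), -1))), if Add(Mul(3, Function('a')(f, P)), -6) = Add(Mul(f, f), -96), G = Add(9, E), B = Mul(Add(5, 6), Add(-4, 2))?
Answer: Rational(-3552259253, 4126822110) ≈ -0.86077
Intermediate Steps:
B = -22 (B = Mul(11, -2) = -22)
G = -56 (G = Add(9, -65) = -56)
Function('a')(f, P) = Add(-30, Mul(Rational(1, 3), Pow(f, 2))) (Function('a')(f, P) = Add(2, Mul(Rational(1, 3), Add(Mul(f, f), -96))) = Add(2, Mul(Rational(1, 3), Add(Pow(f, 2), -96))) = Add(2, Mul(Rational(1, 3), Add(-96, Pow(f, 2)))) = Add(2, Add(-32, Mul(Rational(1, 3), Pow(f, 2)))) = Add(-30, Mul(Rational(1, 3), Pow(f, 2))))
Add(Mul(-35923, Pow(37899, -1)), Mul(28449, Pow(Function('a')(Mul(B, -45), G), -1))) = Add(Mul(-35923, Pow(37899, -1)), Mul(28449, Pow(Add(-30, Mul(Rational(1, 3), Pow(Mul(-22, -45), 2))), -1))) = Add(Mul(-35923, Rational(1, 37899)), Mul(28449, Pow(Add(-30, Mul(Rational(1, 3), Pow(990, 2))), -1))) = Add(Rational(-35923, 37899), Mul(28449, Pow(Add(-30, Mul(Rational(1, 3), 980100)), -1))) = Add(Rational(-35923, 37899), Mul(28449, Pow(Add(-30, 326700), -1))) = Add(Rational(-35923, 37899), Mul(28449, Pow(326670, -1))) = Add(Rational(-35923, 37899), Mul(28449, Rational(1, 326670))) = Add(Rational(-35923, 37899), Rational(9483, 108890)) = Rational(-3552259253, 4126822110)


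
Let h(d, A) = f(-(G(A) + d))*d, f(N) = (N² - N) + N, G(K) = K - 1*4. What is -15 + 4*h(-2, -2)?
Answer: -527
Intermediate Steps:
G(K) = -4 + K (G(K) = K - 4 = -4 + K)
f(N) = N²
h(d, A) = d*(4 - A - d)² (h(d, A) = (-((-4 + A) + d))²*d = (-(-4 + A + d))²*d = (4 - A - d)²*d = d*(4 - A - d)²)
-15 + 4*h(-2, -2) = -15 + 4*(-2*(-4 - 2 - 2)²) = -15 + 4*(-2*(-8)²) = -15 + 4*(-2*64) = -15 + 4*(-128) = -15 - 512 = -527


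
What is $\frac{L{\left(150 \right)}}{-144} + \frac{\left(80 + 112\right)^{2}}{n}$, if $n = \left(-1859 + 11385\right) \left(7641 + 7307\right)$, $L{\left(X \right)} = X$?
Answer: $- \frac{444872683}{427183944} \approx -1.0414$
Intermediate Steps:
$n = 142394648$ ($n = 9526 \cdot 14948 = 142394648$)
$\frac{L{\left(150 \right)}}{-144} + \frac{\left(80 + 112\right)^{2}}{n} = \frac{150}{-144} + \frac{\left(80 + 112\right)^{2}}{142394648} = 150 \left(- \frac{1}{144}\right) + 192^{2} \cdot \frac{1}{142394648} = - \frac{25}{24} + 36864 \cdot \frac{1}{142394648} = - \frac{25}{24} + \frac{4608}{17799331} = - \frac{444872683}{427183944}$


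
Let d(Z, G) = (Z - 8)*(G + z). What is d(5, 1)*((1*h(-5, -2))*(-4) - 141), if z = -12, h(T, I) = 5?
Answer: -5313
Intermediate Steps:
d(Z, G) = (-12 + G)*(-8 + Z) (d(Z, G) = (Z - 8)*(G - 12) = (-8 + Z)*(-12 + G) = (-12 + G)*(-8 + Z))
d(5, 1)*((1*h(-5, -2))*(-4) - 141) = (96 - 12*5 - 8*1 + 1*5)*((1*5)*(-4) - 141) = (96 - 60 - 8 + 5)*(5*(-4) - 141) = 33*(-20 - 141) = 33*(-161) = -5313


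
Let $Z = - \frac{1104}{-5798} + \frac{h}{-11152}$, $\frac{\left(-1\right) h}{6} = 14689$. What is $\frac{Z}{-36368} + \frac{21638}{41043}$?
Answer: $\frac{12715228042345061}{24128454028238976} \approx 0.52698$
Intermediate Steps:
$h = -88134$ ($h = \left(-6\right) 14689 = -88134$)
$Z = \frac{130828185}{16164824}$ ($Z = - \frac{1104}{-5798} - \frac{88134}{-11152} = \left(-1104\right) \left(- \frac{1}{5798}\right) - - \frac{44067}{5576} = \frac{552}{2899} + \frac{44067}{5576} = \frac{130828185}{16164824} \approx 8.0934$)
$\frac{Z}{-36368} + \frac{21638}{41043} = \frac{130828185}{16164824 \left(-36368\right)} + \frac{21638}{41043} = \frac{130828185}{16164824} \left(- \frac{1}{36368}\right) + 21638 \cdot \frac{1}{41043} = - \frac{130828185}{587882319232} + \frac{21638}{41043} = \frac{12715228042345061}{24128454028238976}$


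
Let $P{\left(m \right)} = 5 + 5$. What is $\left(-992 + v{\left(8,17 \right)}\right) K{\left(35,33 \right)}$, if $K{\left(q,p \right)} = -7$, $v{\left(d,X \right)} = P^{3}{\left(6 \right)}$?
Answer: $-56$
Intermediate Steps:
$P{\left(m \right)} = 10$
$v{\left(d,X \right)} = 1000$ ($v{\left(d,X \right)} = 10^{3} = 1000$)
$\left(-992 + v{\left(8,17 \right)}\right) K{\left(35,33 \right)} = \left(-992 + 1000\right) \left(-7\right) = 8 \left(-7\right) = -56$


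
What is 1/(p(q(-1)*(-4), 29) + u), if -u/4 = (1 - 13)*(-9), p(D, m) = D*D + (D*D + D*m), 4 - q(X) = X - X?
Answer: -1/384 ≈ -0.0026042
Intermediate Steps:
q(X) = 4 (q(X) = 4 - (X - X) = 4 - 1*0 = 4 + 0 = 4)
p(D, m) = 2*D**2 + D*m (p(D, m) = D**2 + (D**2 + D*m) = 2*D**2 + D*m)
u = -432 (u = -4*(1 - 13)*(-9) = -(-48)*(-9) = -4*108 = -432)
1/(p(q(-1)*(-4), 29) + u) = 1/((4*(-4))*(29 + 2*(4*(-4))) - 432) = 1/(-16*(29 + 2*(-16)) - 432) = 1/(-16*(29 - 32) - 432) = 1/(-16*(-3) - 432) = 1/(48 - 432) = 1/(-384) = -1/384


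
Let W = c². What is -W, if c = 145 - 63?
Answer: -6724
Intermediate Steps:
c = 82
W = 6724 (W = 82² = 6724)
-W = -1*6724 = -6724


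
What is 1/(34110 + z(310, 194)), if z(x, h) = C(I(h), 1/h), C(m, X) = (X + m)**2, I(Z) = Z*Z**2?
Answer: 37636/2006383004277202969 ≈ 1.8758e-14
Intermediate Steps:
I(Z) = Z**3
z(x, h) = (1/h + h**3)**2
1/(34110 + z(310, 194)) = 1/(34110 + (1 + 194**4)**2/194**2) = 1/(34110 + (1 + 1416468496)**2/37636) = 1/(34110 + (1/37636)*1416468497**2) = 1/(34110 + (1/37636)*2006383002993439009) = 1/(34110 + 2006383002993439009/37636) = 1/(2006383004277202969/37636) = 37636/2006383004277202969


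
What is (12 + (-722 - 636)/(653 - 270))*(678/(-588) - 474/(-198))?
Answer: 6497047/619311 ≈ 10.491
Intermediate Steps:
(12 + (-722 - 636)/(653 - 270))*(678/(-588) - 474/(-198)) = (12 - 1358/383)*(678*(-1/588) - 474*(-1/198)) = (12 - 1358*1/383)*(-113/98 + 79/33) = (12 - 1358/383)*(4013/3234) = (3238/383)*(4013/3234) = 6497047/619311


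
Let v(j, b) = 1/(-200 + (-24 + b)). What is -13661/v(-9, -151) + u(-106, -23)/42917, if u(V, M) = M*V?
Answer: 219858428813/42917 ≈ 5.1229e+6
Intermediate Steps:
v(j, b) = 1/(-224 + b)
-13661/v(-9, -151) + u(-106, -23)/42917 = -13661/(1/(-224 - 151)) - 23*(-106)/42917 = -13661/(1/(-375)) + 2438*(1/42917) = -13661/(-1/375) + 2438/42917 = -13661*(-375) + 2438/42917 = 5122875 + 2438/42917 = 219858428813/42917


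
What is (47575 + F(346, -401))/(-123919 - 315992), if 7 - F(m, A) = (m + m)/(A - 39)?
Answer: -193859/1792230 ≈ -0.10817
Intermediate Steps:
F(m, A) = 7 - 2*m/(-39 + A) (F(m, A) = 7 - (m + m)/(A - 39) = 7 - 2*m/(-39 + A))
(47575 + F(346, -401))/(-123919 - 315992) = (47575 + (-273 - 2*346 + 7*(-401))/(-39 - 401))/(-123919 - 315992) = (47575 + (-273 - 692 - 2807)/(-440))/(-439911) = (47575 - 1/440*(-3772))*(-1/439911) = (47575 + 943/110)*(-1/439911) = (5234193/110)*(-1/439911) = -193859/1792230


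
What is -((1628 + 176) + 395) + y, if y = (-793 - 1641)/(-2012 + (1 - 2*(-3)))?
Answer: -4406561/2005 ≈ -2197.8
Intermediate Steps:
y = 2434/2005 (y = -2434/(-2012 + (1 + 6)) = -2434/(-2012 + 7) = -2434/(-2005) = -2434*(-1/2005) = 2434/2005 ≈ 1.2140)
-((1628 + 176) + 395) + y = -((1628 + 176) + 395) + 2434/2005 = -(1804 + 395) + 2434/2005 = -1*2199 + 2434/2005 = -2199 + 2434/2005 = -4406561/2005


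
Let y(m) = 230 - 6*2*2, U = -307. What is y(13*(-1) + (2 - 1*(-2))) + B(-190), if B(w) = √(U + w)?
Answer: 206 + I*√497 ≈ 206.0 + 22.293*I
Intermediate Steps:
B(w) = √(-307 + w)
y(m) = 206 (y(m) = 230 - 12*2 = 230 - 1*24 = 230 - 24 = 206)
y(13*(-1) + (2 - 1*(-2))) + B(-190) = 206 + √(-307 - 190) = 206 + √(-497) = 206 + I*√497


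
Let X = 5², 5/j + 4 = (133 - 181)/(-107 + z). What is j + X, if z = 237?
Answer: 6775/284 ≈ 23.856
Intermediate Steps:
j = -325/284 (j = 5/(-4 + (133 - 181)/(-107 + 237)) = 5/(-4 - 48/130) = 5/(-4 - 48*1/130) = 5/(-4 - 24/65) = 5/(-284/65) = 5*(-65/284) = -325/284 ≈ -1.1444)
X = 25
j + X = -325/284 + 25 = 6775/284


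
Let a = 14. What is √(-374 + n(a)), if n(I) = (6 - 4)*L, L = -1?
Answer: 2*I*√94 ≈ 19.391*I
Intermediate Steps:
n(I) = -2 (n(I) = (6 - 4)*(-1) = 2*(-1) = -2)
√(-374 + n(a)) = √(-374 - 2) = √(-376) = 2*I*√94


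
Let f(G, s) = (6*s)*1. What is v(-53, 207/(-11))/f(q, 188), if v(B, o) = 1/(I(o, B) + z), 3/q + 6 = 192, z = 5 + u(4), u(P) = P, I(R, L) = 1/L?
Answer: 53/536928 ≈ 9.8710e-5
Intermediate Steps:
z = 9 (z = 5 + 4 = 9)
q = 1/62 (q = 3/(-6 + 192) = 3/186 = 3*(1/186) = 1/62 ≈ 0.016129)
f(G, s) = 6*s
v(B, o) = 1/(9 + 1/B) (v(B, o) = 1/(1/B + 9) = 1/(9 + 1/B))
v(-53, 207/(-11))/f(q, 188) = (-53/(1 + 9*(-53)))/((6*188)) = -53/(1 - 477)/1128 = -53/(-476)*(1/1128) = -53*(-1/476)*(1/1128) = (53/476)*(1/1128) = 53/536928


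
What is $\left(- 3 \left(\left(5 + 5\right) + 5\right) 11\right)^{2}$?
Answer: $245025$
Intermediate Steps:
$\left(- 3 \left(\left(5 + 5\right) + 5\right) 11\right)^{2} = \left(- 3 \left(10 + 5\right) 11\right)^{2} = \left(\left(-3\right) 15 \cdot 11\right)^{2} = \left(\left(-45\right) 11\right)^{2} = \left(-495\right)^{2} = 245025$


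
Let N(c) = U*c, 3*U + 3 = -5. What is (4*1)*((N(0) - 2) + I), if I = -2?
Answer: -16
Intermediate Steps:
U = -8/3 (U = -1 + (1/3)*(-5) = -1 - 5/3 = -8/3 ≈ -2.6667)
N(c) = -8*c/3
(4*1)*((N(0) - 2) + I) = (4*1)*((-8/3*0 - 2) - 2) = 4*((0 - 2) - 2) = 4*(-2 - 2) = 4*(-4) = -16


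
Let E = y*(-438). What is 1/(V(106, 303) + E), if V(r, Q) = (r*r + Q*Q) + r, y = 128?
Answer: 1/47087 ≈ 2.1237e-5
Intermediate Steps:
E = -56064 (E = 128*(-438) = -56064)
V(r, Q) = r + Q**2 + r**2 (V(r, Q) = (r**2 + Q**2) + r = (Q**2 + r**2) + r = r + Q**2 + r**2)
1/(V(106, 303) + E) = 1/((106 + 303**2 + 106**2) - 56064) = 1/((106 + 91809 + 11236) - 56064) = 1/(103151 - 56064) = 1/47087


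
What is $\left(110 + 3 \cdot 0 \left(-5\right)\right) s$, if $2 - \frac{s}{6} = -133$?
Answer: $89100$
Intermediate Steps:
$s = 810$ ($s = 12 - -798 = 12 + 798 = 810$)
$\left(110 + 3 \cdot 0 \left(-5\right)\right) s = \left(110 + 3 \cdot 0 \left(-5\right)\right) 810 = \left(110 + 0 \left(-5\right)\right) 810 = \left(110 + 0\right) 810 = 110 \cdot 810 = 89100$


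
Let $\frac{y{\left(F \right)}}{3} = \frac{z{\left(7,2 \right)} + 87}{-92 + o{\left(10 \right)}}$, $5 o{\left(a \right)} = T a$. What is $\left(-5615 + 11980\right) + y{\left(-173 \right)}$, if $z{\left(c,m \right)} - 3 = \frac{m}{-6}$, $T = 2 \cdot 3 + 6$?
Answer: $\frac{432551}{68} \approx 6361.0$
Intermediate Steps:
$T = 12$ ($T = 6 + 6 = 12$)
$z{\left(c,m \right)} = 3 - \frac{m}{6}$ ($z{\left(c,m \right)} = 3 + \frac{m}{-6} = 3 + m \left(- \frac{1}{6}\right) = 3 - \frac{m}{6}$)
$o{\left(a \right)} = \frac{12 a}{5}$
$y{\left(F \right)} = - \frac{269}{68}$ ($y{\left(F \right)} = 3 \frac{\left(3 - \frac{1}{3}\right) + 87}{-92 + \frac{12}{5} \cdot 10} = 3 \frac{\left(3 - \frac{1}{3}\right) + 87}{-92 + 24} = 3 \frac{\frac{8}{3} + 87}{-68} = 3 \cdot \frac{269}{3} \left(- \frac{1}{68}\right) = 3 \left(- \frac{269}{204}\right) = - \frac{269}{68}$)
$\left(-5615 + 11980\right) + y{\left(-173 \right)} = \left(-5615 + 11980\right) - \frac{269}{68} = 6365 - \frac{269}{68} = \frac{432551}{68}$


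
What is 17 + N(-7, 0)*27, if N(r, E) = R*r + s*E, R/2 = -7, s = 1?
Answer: 2663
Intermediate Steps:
R = -14 (R = 2*(-7) = -14)
N(r, E) = E - 14*r (N(r, E) = -14*r + 1*E = -14*r + E = E - 14*r)
17 + N(-7, 0)*27 = 17 + (0 - 14*(-7))*27 = 17 + (0 + 98)*27 = 17 + 98*27 = 17 + 2646 = 2663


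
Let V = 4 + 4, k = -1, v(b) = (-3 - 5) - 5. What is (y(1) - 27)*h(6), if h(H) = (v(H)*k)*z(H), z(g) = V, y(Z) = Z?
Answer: -2704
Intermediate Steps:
v(b) = -13 (v(b) = -8 - 5 = -13)
V = 8
z(g) = 8
h(H) = 104 (h(H) = -13*(-1)*8 = 13*8 = 104)
(y(1) - 27)*h(6) = (1 - 27)*104 = -26*104 = -2704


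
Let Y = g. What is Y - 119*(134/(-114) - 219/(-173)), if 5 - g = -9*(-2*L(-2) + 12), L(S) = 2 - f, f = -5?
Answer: -234341/9861 ≈ -23.764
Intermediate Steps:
L(S) = 7 (L(S) = 2 - 1*(-5) = 2 + 5 = 7)
g = -13 (g = 5 - (-9)*(-2*7 + 12) = 5 - (-9)*(-14 + 12) = 5 - (-9)*(-2) = 5 - 1*18 = 5 - 18 = -13)
Y = -13
Y - 119*(134/(-114) - 219/(-173)) = -13 - 119*(134/(-114) - 219/(-173)) = -13 - 119*(134*(-1/114) - 219*(-1/173)) = -13 - 119*(-67/57 + 219/173) = -13 - 119*892/9861 = -13 - 106148/9861 = -234341/9861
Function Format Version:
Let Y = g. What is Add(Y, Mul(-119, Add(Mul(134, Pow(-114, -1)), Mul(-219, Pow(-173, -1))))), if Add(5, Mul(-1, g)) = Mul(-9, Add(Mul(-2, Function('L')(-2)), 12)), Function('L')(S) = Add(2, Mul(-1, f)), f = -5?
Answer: Rational(-234341, 9861) ≈ -23.764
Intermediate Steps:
Function('L')(S) = 7 (Function('L')(S) = Add(2, Mul(-1, -5)) = Add(2, 5) = 7)
g = -13 (g = Add(5, Mul(-1, Mul(-9, Add(Mul(-2, 7), 12)))) = Add(5, Mul(-1, Mul(-9, Add(-14, 12)))) = Add(5, Mul(-1, Mul(-9, -2))) = Add(5, Mul(-1, 18)) = Add(5, -18) = -13)
Y = -13
Add(Y, Mul(-119, Add(Mul(134, Pow(-114, -1)), Mul(-219, Pow(-173, -1))))) = Add(-13, Mul(-119, Add(Mul(134, Pow(-114, -1)), Mul(-219, Pow(-173, -1))))) = Add(-13, Mul(-119, Add(Mul(134, Rational(-1, 114)), Mul(-219, Rational(-1, 173))))) = Add(-13, Mul(-119, Add(Rational(-67, 57), Rational(219, 173)))) = Add(-13, Mul(-119, Rational(892, 9861))) = Add(-13, Rational(-106148, 9861)) = Rational(-234341, 9861)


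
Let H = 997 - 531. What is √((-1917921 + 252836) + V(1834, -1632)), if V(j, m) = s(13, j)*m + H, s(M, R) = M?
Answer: 3*I*√187315 ≈ 1298.4*I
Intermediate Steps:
H = 466
V(j, m) = 466 + 13*m (V(j, m) = 13*m + 466 = 466 + 13*m)
√((-1917921 + 252836) + V(1834, -1632)) = √((-1917921 + 252836) + (466 + 13*(-1632))) = √(-1665085 + (466 - 21216)) = √(-1665085 - 20750) = √(-1685835) = 3*I*√187315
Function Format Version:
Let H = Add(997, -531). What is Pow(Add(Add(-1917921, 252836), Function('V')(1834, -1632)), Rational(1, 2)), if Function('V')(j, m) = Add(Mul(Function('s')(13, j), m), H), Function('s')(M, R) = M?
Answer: Mul(3, I, Pow(187315, Rational(1, 2))) ≈ Mul(1298.4, I)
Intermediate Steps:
H = 466
Function('V')(j, m) = Add(466, Mul(13, m)) (Function('V')(j, m) = Add(Mul(13, m), 466) = Add(466, Mul(13, m)))
Pow(Add(Add(-1917921, 252836), Function('V')(1834, -1632)), Rational(1, 2)) = Pow(Add(Add(-1917921, 252836), Add(466, Mul(13, -1632))), Rational(1, 2)) = Pow(Add(-1665085, Add(466, -21216)), Rational(1, 2)) = Pow(Add(-1665085, -20750), Rational(1, 2)) = Pow(-1685835, Rational(1, 2)) = Mul(3, I, Pow(187315, Rational(1, 2)))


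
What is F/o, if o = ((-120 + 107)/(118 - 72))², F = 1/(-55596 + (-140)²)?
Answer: -529/1520831 ≈ -0.00034784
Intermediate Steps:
F = -1/35996 (F = 1/(-55596 + 19600) = 1/(-35996) = -1/35996 ≈ -2.7781e-5)
o = 169/2116 (o = (-13/46)² = 169/2116 ≈ 0.079868)
F/o = -1/(35996*169/2116) = -1/35996*2116/169 = -529/1520831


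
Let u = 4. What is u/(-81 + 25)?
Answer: -1/14 ≈ -0.071429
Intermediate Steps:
u/(-81 + 25) = 4/(-81 + 25) = 4/(-56) = 4*(-1/56) = -1/14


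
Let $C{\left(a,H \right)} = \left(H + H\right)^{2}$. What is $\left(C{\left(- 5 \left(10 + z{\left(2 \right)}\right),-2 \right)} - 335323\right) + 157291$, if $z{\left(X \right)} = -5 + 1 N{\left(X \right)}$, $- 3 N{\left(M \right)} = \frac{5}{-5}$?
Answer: $-178016$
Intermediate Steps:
$N{\left(M \right)} = \frac{1}{3}$ ($N{\left(M \right)} = - \frac{5 \frac{1}{-5}}{3} = - \frac{5 \left(- \frac{1}{5}\right)}{3} = \left(- \frac{1}{3}\right) \left(-1\right) = \frac{1}{3}$)
$z{\left(X \right)} = - \frac{14}{3}$ ($z{\left(X \right)} = -5 + 1 \cdot \frac{1}{3} = -5 + \frac{1}{3} = - \frac{14}{3}$)
$C{\left(a,H \right)} = 4 H^{2}$ ($C{\left(a,H \right)} = \left(2 H\right)^{2} = 4 H^{2}$)
$\left(C{\left(- 5 \left(10 + z{\left(2 \right)}\right),-2 \right)} - 335323\right) + 157291 = \left(4 \left(-2\right)^{2} - 335323\right) + 157291 = \left(4 \cdot 4 - 335323\right) + 157291 = \left(16 - 335323\right) + 157291 = -335307 + 157291 = -178016$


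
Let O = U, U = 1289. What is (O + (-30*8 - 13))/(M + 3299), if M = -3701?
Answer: -518/201 ≈ -2.5771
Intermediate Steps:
O = 1289
(O + (-30*8 - 13))/(M + 3299) = (1289 + (-30*8 - 13))/(-3701 + 3299) = (1289 + (-240 - 13))/(-402) = (1289 - 253)*(-1/402) = 1036*(-1/402) = -518/201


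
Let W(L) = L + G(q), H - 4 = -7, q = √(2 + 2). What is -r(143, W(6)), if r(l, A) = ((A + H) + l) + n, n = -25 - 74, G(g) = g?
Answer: -49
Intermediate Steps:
q = 2 (q = √4 = 2)
H = -3 (H = 4 - 7 = -3)
W(L) = 2 + L (W(L) = L + 2 = 2 + L)
n = -99
r(l, A) = -102 + A + l (r(l, A) = ((A - 3) + l) - 99 = ((-3 + A) + l) - 99 = (-3 + A + l) - 99 = -102 + A + l)
-r(143, W(6)) = -(-102 + (2 + 6) + 143) = -(-102 + 8 + 143) = -1*49 = -49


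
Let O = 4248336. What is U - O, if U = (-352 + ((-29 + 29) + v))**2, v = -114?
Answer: -4031180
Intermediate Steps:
U = 217156 (U = (-352 + ((-29 + 29) - 114))**2 = (-352 + (0 - 114))**2 = (-352 - 114)**2 = (-466)**2 = 217156)
U - O = 217156 - 1*4248336 = 217156 - 4248336 = -4031180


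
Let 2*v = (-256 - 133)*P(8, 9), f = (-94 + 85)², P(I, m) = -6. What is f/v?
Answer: 27/389 ≈ 0.069409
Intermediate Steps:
f = 81 (f = (-9)² = 81)
v = 1167 (v = ((-256 - 133)*(-6))/2 = (-389*(-6))/2 = (½)*2334 = 1167)
f/v = 81/1167 = 81*(1/1167) = 27/389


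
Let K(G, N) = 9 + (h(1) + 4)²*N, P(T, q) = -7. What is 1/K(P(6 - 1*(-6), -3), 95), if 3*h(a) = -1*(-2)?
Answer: 9/18701 ≈ 0.00048126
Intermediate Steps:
h(a) = ⅔ (h(a) = (-1*(-2))/3 = (⅓)*2 = ⅔)
K(G, N) = 9 + 196*N/9 (K(G, N) = 9 + (⅔ + 4)²*N = 9 + (14/3)²*N = 9 + 196*N/9)
1/K(P(6 - 1*(-6), -3), 95) = 1/(9 + (196/9)*95) = 1/(9 + 18620/9) = 1/(18701/9) = 9/18701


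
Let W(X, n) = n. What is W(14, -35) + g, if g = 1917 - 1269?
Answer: 613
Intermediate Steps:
g = 648
W(14, -35) + g = -35 + 648 = 613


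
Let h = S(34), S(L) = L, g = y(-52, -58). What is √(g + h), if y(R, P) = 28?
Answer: √62 ≈ 7.8740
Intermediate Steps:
g = 28
h = 34
√(g + h) = √(28 + 34) = √62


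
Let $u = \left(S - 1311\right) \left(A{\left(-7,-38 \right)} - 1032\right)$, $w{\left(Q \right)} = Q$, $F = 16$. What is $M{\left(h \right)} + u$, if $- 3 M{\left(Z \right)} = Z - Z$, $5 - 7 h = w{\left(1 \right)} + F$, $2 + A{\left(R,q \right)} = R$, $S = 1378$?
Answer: $-69747$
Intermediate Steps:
$A{\left(R,q \right)} = -2 + R$
$h = - \frac{12}{7}$ ($h = \frac{5}{7} - \frac{1 + 16}{7} = \frac{5}{7} - \frac{17}{7} = - \frac{12}{7} \approx -1.7143$)
$M{\left(Z \right)} = 0$ ($M{\left(Z \right)} = - \frac{Z - Z}{3} = \left(- \frac{1}{3}\right) 0 = 0$)
$u = -69747$ ($u = \left(1378 - 1311\right) \left(\left(-2 - 7\right) - 1032\right) = 67 \left(-9 - 1032\right) = 67 \left(-1041\right) = -69747$)
$M{\left(h \right)} + u = 0 - 69747 = -69747$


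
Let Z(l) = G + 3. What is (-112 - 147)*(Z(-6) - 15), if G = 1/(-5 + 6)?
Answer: 2849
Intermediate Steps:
G = 1 (G = 1/1 = 1)
Z(l) = 4 (Z(l) = 1 + 3 = 4)
(-112 - 147)*(Z(-6) - 15) = (-112 - 147)*(4 - 15) = -259*(-11) = 2849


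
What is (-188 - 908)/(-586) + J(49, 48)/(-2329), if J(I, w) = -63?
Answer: 1294751/682397 ≈ 1.8974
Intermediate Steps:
(-188 - 908)/(-586) + J(49, 48)/(-2329) = (-188 - 908)/(-586) - 63/(-2329) = -1096*(-1/586) - 63*(-1/2329) = 548/293 + 63/2329 = 1294751/682397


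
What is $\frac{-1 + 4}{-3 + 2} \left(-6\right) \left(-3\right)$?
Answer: $-54$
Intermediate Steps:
$\frac{-1 + 4}{-3 + 2} \left(-6\right) \left(-3\right) = \frac{3}{-1} \left(-6\right) \left(-3\right) = 3 \left(-1\right) \left(-6\right) \left(-3\right) = \left(-3\right) \left(-6\right) \left(-3\right) = 18 \left(-3\right) = -54$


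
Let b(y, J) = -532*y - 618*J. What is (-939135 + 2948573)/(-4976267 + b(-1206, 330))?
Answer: -2009438/4538615 ≈ -0.44274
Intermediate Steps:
b(y, J) = -618*J - 532*y
(-939135 + 2948573)/(-4976267 + b(-1206, 330)) = (-939135 + 2948573)/(-4976267 + (-618*330 - 532*(-1206))) = 2009438/(-4976267 + (-203940 + 641592)) = 2009438/(-4976267 + 437652) = 2009438/(-4538615) = 2009438*(-1/4538615) = -2009438/4538615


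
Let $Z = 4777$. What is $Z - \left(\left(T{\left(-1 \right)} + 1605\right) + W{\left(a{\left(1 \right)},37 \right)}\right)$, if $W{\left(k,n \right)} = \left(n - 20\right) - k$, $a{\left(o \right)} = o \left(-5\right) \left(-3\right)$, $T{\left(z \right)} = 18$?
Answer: $3152$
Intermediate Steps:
$a{\left(o \right)} = 15 o$ ($a{\left(o \right)} = - 5 o \left(-3\right) = 15 o$)
$W{\left(k,n \right)} = -20 + n - k$ ($W{\left(k,n \right)} = \left(n - 20\right) - k = \left(-20 + n\right) - k = -20 + n - k$)
$Z - \left(\left(T{\left(-1 \right)} + 1605\right) + W{\left(a{\left(1 \right)},37 \right)}\right) = 4777 - \left(\left(18 + 1605\right) - \left(-17 + 15\right)\right) = 4777 - \left(1623 - -2\right) = 4777 - \left(1623 + 2\right) = 4777 - 1625 = 3152$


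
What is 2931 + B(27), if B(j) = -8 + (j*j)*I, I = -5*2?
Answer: -4367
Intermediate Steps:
I = -10
B(j) = -8 - 10*j**2 (B(j) = -8 + (j*j)*(-10) = -8 + j**2*(-10) = -8 - 10*j**2)
2931 + B(27) = 2931 + (-8 - 10*27**2) = 2931 + (-8 - 10*729) = 2931 + (-8 - 7290) = 2931 - 7298 = -4367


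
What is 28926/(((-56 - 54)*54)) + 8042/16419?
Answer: -7910491/1806090 ≈ -4.3799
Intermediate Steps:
28926/(((-56 - 54)*54)) + 8042/16419 = 28926/((-110*54)) + 8042*(1/16419) = 28926/(-5940) + 8042/16419 = 28926*(-1/5940) + 8042/16419 = -1607/330 + 8042/16419 = -7910491/1806090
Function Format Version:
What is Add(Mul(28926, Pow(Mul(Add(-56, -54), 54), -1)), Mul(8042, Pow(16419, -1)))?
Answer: Rational(-7910491, 1806090) ≈ -4.3799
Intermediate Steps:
Add(Mul(28926, Pow(Mul(Add(-56, -54), 54), -1)), Mul(8042, Pow(16419, -1))) = Add(Mul(28926, Pow(Mul(-110, 54), -1)), Mul(8042, Rational(1, 16419))) = Add(Mul(28926, Pow(-5940, -1)), Rational(8042, 16419)) = Add(Mul(28926, Rational(-1, 5940)), Rational(8042, 16419)) = Add(Rational(-1607, 330), Rational(8042, 16419)) = Rational(-7910491, 1806090)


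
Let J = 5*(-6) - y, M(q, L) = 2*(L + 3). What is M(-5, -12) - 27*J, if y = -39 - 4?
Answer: -369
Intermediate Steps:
y = -43
M(q, L) = 6 + 2*L (M(q, L) = 2*(3 + L) = 6 + 2*L)
J = 13 (J = 5*(-6) - 1*(-43) = -30 + 43 = 13)
M(-5, -12) - 27*J = (6 + 2*(-12)) - 27*13 = (6 - 24) - 351 = -18 - 351 = -369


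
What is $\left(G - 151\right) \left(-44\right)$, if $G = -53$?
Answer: $8976$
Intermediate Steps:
$\left(G - 151\right) \left(-44\right) = \left(-53 - 151\right) \left(-44\right) = \left(-204\right) \left(-44\right) = 8976$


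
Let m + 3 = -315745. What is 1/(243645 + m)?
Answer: -1/72103 ≈ -1.3869e-5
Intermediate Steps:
m = -315748 (m = -3 - 315745 = -315748)
1/(243645 + m) = 1/(243645 - 315748) = 1/(-72103) = -1/72103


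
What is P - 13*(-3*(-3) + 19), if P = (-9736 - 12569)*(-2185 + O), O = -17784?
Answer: 445408181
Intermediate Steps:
P = 445408545 (P = (-9736 - 12569)*(-2185 - 17784) = -22305*(-19969) = 445408545)
P - 13*(-3*(-3) + 19) = 445408545 - 13*(-3*(-3) + 19) = 445408545 - 13*(9 + 19) = 445408545 - 13*28 = 445408545 - 1*364 = 445408545 - 364 = 445408181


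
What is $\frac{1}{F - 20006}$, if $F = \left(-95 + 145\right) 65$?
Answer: $- \frac{1}{16756} \approx -5.968 \cdot 10^{-5}$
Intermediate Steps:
$F = 3250$ ($F = 50 \cdot 65 = 3250$)
$\frac{1}{F - 20006} = \frac{1}{3250 - 20006} = \frac{1}{-16756} = - \frac{1}{16756}$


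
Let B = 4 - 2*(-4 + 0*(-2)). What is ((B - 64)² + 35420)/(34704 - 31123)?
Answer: 38124/3581 ≈ 10.646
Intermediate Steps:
B = 12 (B = 4 - 2*(-4 + 0) = 4 - 2*(-4) = 4 + 8 = 12)
((B - 64)² + 35420)/(34704 - 31123) = ((12 - 64)² + 35420)/(34704 - 31123) = ((-52)² + 35420)/3581 = (2704 + 35420)*(1/3581) = 38124*(1/3581) = 38124/3581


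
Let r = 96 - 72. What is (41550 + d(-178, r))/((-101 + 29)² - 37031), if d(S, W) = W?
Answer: -41574/31847 ≈ -1.3054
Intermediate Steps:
r = 24
(41550 + d(-178, r))/((-101 + 29)² - 37031) = (41550 + 24)/((-101 + 29)² - 37031) = 41574/((-72)² - 37031) = 41574/(5184 - 37031) = 41574/(-31847) = 41574*(-1/31847) = -41574/31847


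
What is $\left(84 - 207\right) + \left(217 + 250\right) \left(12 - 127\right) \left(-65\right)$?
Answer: $3490702$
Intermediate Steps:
$\left(84 - 207\right) + \left(217 + 250\right) \left(12 - 127\right) \left(-65\right) = -123 + 467 \left(-115\right) \left(-65\right) = -123 - -3490825 = -123 + 3490825 = 3490702$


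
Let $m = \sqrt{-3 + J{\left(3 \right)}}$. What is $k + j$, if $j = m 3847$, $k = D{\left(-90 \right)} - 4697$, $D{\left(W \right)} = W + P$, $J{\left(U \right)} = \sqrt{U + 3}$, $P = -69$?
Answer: $-4856 + 3847 i \sqrt{3 - \sqrt{6}} \approx -4856.0 + 2854.3 i$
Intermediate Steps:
$J{\left(U \right)} = \sqrt{3 + U}$
$D{\left(W \right)} = -69 + W$ ($D{\left(W \right)} = W - 69 = -69 + W$)
$m = \sqrt{-3 + \sqrt{6}}$ ($m = \sqrt{-3 + \sqrt{3 + 3}} = \sqrt{-3 + \sqrt{6}} \approx 0.74196 i$)
$k = -4856$ ($k = \left(-69 - 90\right) - 4697 = -159 - 4697 = -4856$)
$j = 3847 \sqrt{-3 + \sqrt{6}}$ ($j = \sqrt{-3 + \sqrt{6}} \cdot 3847 = 3847 \sqrt{-3 + \sqrt{6}} \approx 2854.3 i$)
$k + j = -4856 + 3847 \sqrt{-3 + \sqrt{6}}$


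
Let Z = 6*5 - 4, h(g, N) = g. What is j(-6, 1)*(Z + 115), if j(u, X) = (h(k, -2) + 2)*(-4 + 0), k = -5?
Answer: 1692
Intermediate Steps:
Z = 26 (Z = 30 - 4 = 26)
j(u, X) = 12 (j(u, X) = (-5 + 2)*(-4 + 0) = -3*(-4) = 12)
j(-6, 1)*(Z + 115) = 12*(26 + 115) = 12*141 = 1692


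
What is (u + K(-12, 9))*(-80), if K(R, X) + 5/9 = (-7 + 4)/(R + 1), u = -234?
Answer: 1855520/99 ≈ 18743.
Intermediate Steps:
K(R, X) = -5/9 - 3/(1 + R) (K(R, X) = -5/9 + (-7 + 4)/(R + 1) = -5/9 - 3/(1 + R))
(u + K(-12, 9))*(-80) = (-234 + (-32 - 5*(-12))/(9*(1 - 12)))*(-80) = (-234 + (1/9)*(-32 + 60)/(-11))*(-80) = (-234 + (1/9)*(-1/11)*28)*(-80) = (-234 - 28/99)*(-80) = -23194/99*(-80) = 1855520/99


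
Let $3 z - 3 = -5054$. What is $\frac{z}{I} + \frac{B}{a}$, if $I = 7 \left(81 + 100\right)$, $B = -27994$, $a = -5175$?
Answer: $\frac{26755423}{6556725} \approx 4.0806$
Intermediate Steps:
$z = - \frac{5051}{3}$ ($z = 1 + \frac{1}{3} \left(-5054\right) = 1 - \frac{5054}{3} = - \frac{5051}{3} \approx -1683.7$)
$I = 1267$ ($I = 7 \cdot 181 = 1267$)
$\frac{z}{I} + \frac{B}{a} = - \frac{5051}{3 \cdot 1267} - \frac{27994}{-5175} = \left(- \frac{5051}{3}\right) \frac{1}{1267} - - \frac{27994}{5175} = - \frac{5051}{3801} + \frac{27994}{5175} = \frac{26755423}{6556725}$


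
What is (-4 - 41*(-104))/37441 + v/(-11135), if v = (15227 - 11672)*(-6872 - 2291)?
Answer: 14349035049/4904771 ≈ 2925.5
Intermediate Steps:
v = -32574465 (v = 3555*(-9163) = -32574465)
(-4 - 41*(-104))/37441 + v/(-11135) = (-4 - 41*(-104))/37441 - 32574465/(-11135) = (-4 + 4264)*(1/37441) - 32574465*(-1/11135) = 4260*(1/37441) + 383229/131 = 4260/37441 + 383229/131 = 14349035049/4904771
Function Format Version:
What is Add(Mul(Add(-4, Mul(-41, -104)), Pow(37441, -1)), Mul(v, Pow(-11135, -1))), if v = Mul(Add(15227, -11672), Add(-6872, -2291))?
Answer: Rational(14349035049, 4904771) ≈ 2925.5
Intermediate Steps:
v = -32574465 (v = Mul(3555, -9163) = -32574465)
Add(Mul(Add(-4, Mul(-41, -104)), Pow(37441, -1)), Mul(v, Pow(-11135, -1))) = Add(Mul(Add(-4, Mul(-41, -104)), Pow(37441, -1)), Mul(-32574465, Pow(-11135, -1))) = Add(Mul(Add(-4, 4264), Rational(1, 37441)), Mul(-32574465, Rational(-1, 11135))) = Add(Mul(4260, Rational(1, 37441)), Rational(383229, 131)) = Add(Rational(4260, 37441), Rational(383229, 131)) = Rational(14349035049, 4904771)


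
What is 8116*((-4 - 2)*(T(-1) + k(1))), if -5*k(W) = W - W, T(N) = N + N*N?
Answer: 0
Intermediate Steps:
T(N) = N + N**2
k(W) = 0 (k(W) = -(W - W)/5 = -1/5*0 = 0)
8116*((-4 - 2)*(T(-1) + k(1))) = 8116*((-4 - 2)*(-(1 - 1) + 0)) = 8116*(-6*(-1*0 + 0)) = 8116*(-6*(0 + 0)) = 8116*(-6*0) = 8116*0 = 0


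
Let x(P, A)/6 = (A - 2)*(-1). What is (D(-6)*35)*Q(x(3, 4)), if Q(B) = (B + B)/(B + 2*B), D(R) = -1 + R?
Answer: -490/3 ≈ -163.33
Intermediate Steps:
x(P, A) = 12 - 6*A (x(P, A) = 6*((A - 2)*(-1)) = 6*((-2 + A)*(-1)) = 6*(2 - A) = 12 - 6*A)
Q(B) = ⅔ (Q(B) = (2*B)/((3*B)) = (2*B)*(1/(3*B)) = ⅔)
(D(-6)*35)*Q(x(3, 4)) = ((-1 - 6)*35)*(⅔) = -7*35*(⅔) = -245*⅔ = -490/3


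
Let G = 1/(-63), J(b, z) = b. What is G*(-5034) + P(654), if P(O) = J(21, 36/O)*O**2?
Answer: 188624434/21 ≈ 8.9821e+6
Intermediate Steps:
G = -1/63 ≈ -0.015873
P(O) = 21*O**2
G*(-5034) + P(654) = -1/63*(-5034) + 21*654**2 = 1678/21 + 21*427716 = 1678/21 + 8982036 = 188624434/21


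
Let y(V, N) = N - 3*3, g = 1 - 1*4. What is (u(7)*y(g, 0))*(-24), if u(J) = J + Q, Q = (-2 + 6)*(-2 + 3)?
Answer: 2376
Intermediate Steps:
g = -3 (g = 1 - 4 = -3)
y(V, N) = -9 + N (y(V, N) = N - 9 = -9 + N)
Q = 4 (Q = 4*1 = 4)
u(J) = 4 + J (u(J) = J + 4 = 4 + J)
(u(7)*y(g, 0))*(-24) = ((4 + 7)*(-9 + 0))*(-24) = (11*(-9))*(-24) = -99*(-24) = 2376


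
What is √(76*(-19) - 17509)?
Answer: I*√18953 ≈ 137.67*I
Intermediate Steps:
√(76*(-19) - 17509) = √(-1444 - 17509) = √(-18953) = I*√18953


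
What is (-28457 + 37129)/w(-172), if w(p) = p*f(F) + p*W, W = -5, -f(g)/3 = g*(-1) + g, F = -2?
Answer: 2168/215 ≈ 10.084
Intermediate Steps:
f(g) = 0 (f(g) = -3*(g*(-1) + g) = -3*(-g + g) = -3*0 = 0)
w(p) = -5*p (w(p) = p*0 + p*(-5) = 0 - 5*p = -5*p)
(-28457 + 37129)/w(-172) = (-28457 + 37129)/((-5*(-172))) = 8672/860 = 8672*(1/860) = 2168/215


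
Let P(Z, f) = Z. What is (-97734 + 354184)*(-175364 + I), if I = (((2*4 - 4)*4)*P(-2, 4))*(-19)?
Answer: -44816176200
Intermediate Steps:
I = 608 (I = (((2*4 - 4)*4)*(-2))*(-19) = (((8 - 4)*4)*(-2))*(-19) = ((4*4)*(-2))*(-19) = (16*(-2))*(-19) = -32*(-19) = 608)
(-97734 + 354184)*(-175364 + I) = (-97734 + 354184)*(-175364 + 608) = 256450*(-174756) = -44816176200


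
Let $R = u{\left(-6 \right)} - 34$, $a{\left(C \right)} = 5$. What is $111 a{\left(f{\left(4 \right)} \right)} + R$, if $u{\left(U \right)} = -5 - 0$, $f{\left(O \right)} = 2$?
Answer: $516$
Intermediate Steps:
$u{\left(U \right)} = -5$ ($u{\left(U \right)} = -5 + 0 = -5$)
$R = -39$ ($R = -5 - 34 = -39$)
$111 a{\left(f{\left(4 \right)} \right)} + R = 111 \cdot 5 - 39 = 555 - 39 = 516$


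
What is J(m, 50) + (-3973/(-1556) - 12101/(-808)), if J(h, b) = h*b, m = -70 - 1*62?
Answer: -2068949365/314312 ≈ -6582.5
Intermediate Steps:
m = -132 (m = -70 - 62 = -132)
J(h, b) = b*h
J(m, 50) + (-3973/(-1556) - 12101/(-808)) = 50*(-132) + (-3973/(-1556) - 12101/(-808)) = -6600 + (-3973*(-1/1556) - 12101*(-1/808)) = -6600 + (3973/1556 + 12101/808) = -6600 + 5509835/314312 = -2068949365/314312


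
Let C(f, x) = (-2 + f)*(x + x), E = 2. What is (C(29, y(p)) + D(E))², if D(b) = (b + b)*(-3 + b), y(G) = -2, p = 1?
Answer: 12544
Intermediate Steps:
C(f, x) = 2*x*(-2 + f) (C(f, x) = (-2 + f)*(2*x) = 2*x*(-2 + f))
D(b) = 2*b*(-3 + b) (D(b) = (2*b)*(-3 + b) = 2*b*(-3 + b))
(C(29, y(p)) + D(E))² = (2*(-2)*(-2 + 29) + 2*2*(-3 + 2))² = (2*(-2)*27 + 2*2*(-1))² = (-108 - 4)² = (-112)² = 12544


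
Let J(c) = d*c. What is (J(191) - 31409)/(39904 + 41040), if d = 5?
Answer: -15227/40472 ≈ -0.37624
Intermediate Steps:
J(c) = 5*c
(J(191) - 31409)/(39904 + 41040) = (5*191 - 31409)/(39904 + 41040) = (955 - 31409)/80944 = -30454*1/80944 = -15227/40472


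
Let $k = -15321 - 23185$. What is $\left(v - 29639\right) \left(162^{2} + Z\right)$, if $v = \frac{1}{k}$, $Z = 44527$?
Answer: $- \frac{80769479817285}{38506} \approx -2.0976 \cdot 10^{9}$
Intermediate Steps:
$k = -38506$ ($k = -15321 - 23185 = -38506$)
$v = - \frac{1}{38506}$ ($v = \frac{1}{-38506} = - \frac{1}{38506} \approx -2.597 \cdot 10^{-5}$)
$\left(v - 29639\right) \left(162^{2} + Z\right) = \left(- \frac{1}{38506} - 29639\right) \left(162^{2} + 44527\right) = - \frac{1141279335 \left(26244 + 44527\right)}{38506} = \left(- \frac{1141279335}{38506}\right) 70771 = - \frac{80769479817285}{38506}$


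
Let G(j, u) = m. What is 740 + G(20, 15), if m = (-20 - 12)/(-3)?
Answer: 2252/3 ≈ 750.67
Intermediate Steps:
m = 32/3 (m = -32*(-⅓) = 32/3 ≈ 10.667)
G(j, u) = 32/3
740 + G(20, 15) = 740 + 32/3 = 2252/3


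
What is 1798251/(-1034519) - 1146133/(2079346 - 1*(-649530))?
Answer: -6092900360903/2823074070644 ≈ -2.1582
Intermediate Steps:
1798251/(-1034519) - 1146133/(2079346 - 1*(-649530)) = 1798251*(-1/1034519) - 1146133/(2079346 + 649530) = -1798251/1034519 - 1146133/2728876 = -6092900360903/2823074070644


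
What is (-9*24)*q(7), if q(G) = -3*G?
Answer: 4536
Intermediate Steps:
(-9*24)*q(7) = (-9*24)*(-3*7) = -216*(-21) = 4536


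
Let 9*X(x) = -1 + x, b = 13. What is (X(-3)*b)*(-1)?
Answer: 52/9 ≈ 5.7778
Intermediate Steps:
X(x) = -⅑ + x/9 (X(x) = (-1 + x)/9 = -⅑ + x/9)
(X(-3)*b)*(-1) = ((-⅑ + (⅑)*(-3))*13)*(-1) = ((-⅑ - ⅓)*13)*(-1) = -4/9*13*(-1) = -52/9*(-1) = 52/9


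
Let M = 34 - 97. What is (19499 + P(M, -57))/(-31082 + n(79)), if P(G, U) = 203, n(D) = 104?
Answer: -9851/15489 ≈ -0.63600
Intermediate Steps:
M = -63
(19499 + P(M, -57))/(-31082 + n(79)) = (19499 + 203)/(-31082 + 104) = 19702/(-30978) = 19702*(-1/30978) = -9851/15489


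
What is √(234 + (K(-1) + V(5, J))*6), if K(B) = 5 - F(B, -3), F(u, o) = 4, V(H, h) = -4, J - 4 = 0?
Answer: 6*√6 ≈ 14.697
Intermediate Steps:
J = 4 (J = 4 + 0 = 4)
K(B) = 1 (K(B) = 5 - 1*4 = 5 - 4 = 1)
√(234 + (K(-1) + V(5, J))*6) = √(234 + (1 - 4)*6) = √(234 - 3*6) = √(234 - 18) = √216 = 6*√6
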